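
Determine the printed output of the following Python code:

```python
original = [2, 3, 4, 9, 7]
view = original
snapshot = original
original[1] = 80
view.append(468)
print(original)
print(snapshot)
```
[2, 80, 4, 9, 7, 468]
[2, 80, 4, 9, 7, 468]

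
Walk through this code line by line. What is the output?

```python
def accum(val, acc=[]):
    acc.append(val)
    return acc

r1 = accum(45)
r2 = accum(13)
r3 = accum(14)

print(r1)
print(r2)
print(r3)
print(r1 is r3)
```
[45, 13, 14]
[45, 13, 14]
[45, 13, 14]
True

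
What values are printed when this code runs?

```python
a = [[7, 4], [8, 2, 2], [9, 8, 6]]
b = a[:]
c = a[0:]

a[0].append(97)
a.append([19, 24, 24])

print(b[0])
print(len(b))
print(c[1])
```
[7, 4, 97]
3
[8, 2, 2]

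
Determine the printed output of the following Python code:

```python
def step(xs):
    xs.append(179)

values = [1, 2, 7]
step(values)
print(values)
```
[1, 2, 7, 179]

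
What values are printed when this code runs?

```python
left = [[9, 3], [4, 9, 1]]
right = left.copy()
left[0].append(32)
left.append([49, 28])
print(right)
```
[[9, 3, 32], [4, 9, 1]]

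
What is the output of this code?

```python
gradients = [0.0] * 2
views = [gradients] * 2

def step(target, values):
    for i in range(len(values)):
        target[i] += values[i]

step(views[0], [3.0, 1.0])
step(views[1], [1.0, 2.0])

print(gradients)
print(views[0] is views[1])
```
[4.0, 3.0]
True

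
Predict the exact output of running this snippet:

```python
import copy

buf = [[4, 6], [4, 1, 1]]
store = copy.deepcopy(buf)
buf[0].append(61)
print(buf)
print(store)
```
[[4, 6, 61], [4, 1, 1]]
[[4, 6], [4, 1, 1]]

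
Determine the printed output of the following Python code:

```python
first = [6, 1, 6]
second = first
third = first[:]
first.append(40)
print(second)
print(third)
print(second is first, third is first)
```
[6, 1, 6, 40]
[6, 1, 6]
True False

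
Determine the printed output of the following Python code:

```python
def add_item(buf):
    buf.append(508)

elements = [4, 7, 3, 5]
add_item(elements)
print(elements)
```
[4, 7, 3, 5, 508]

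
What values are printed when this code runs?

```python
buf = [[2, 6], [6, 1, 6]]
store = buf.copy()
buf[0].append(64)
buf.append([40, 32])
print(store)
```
[[2, 6, 64], [6, 1, 6]]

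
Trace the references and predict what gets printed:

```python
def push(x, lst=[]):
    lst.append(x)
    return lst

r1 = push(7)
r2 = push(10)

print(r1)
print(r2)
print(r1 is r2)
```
[7, 10]
[7, 10]
True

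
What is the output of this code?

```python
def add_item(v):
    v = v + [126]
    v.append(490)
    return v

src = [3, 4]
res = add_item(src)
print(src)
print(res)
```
[3, 4]
[3, 4, 126, 490]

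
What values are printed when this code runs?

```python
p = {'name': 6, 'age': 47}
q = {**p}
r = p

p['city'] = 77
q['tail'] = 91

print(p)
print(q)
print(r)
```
{'name': 6, 'age': 47, 'city': 77}
{'name': 6, 'age': 47, 'tail': 91}
{'name': 6, 'age': 47, 'city': 77}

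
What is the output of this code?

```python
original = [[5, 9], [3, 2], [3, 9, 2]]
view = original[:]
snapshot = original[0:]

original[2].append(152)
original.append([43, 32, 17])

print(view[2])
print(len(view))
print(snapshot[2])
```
[3, 9, 2, 152]
3
[3, 9, 2, 152]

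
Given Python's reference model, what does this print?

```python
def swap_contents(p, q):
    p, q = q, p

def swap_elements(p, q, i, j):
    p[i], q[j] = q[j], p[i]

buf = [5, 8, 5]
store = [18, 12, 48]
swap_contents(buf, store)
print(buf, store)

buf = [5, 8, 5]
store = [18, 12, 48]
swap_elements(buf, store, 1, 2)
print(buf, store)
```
[5, 8, 5] [18, 12, 48]
[5, 48, 5] [18, 12, 8]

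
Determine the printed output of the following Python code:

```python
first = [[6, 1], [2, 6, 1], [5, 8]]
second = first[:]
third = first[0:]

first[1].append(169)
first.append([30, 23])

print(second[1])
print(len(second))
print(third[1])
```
[2, 6, 1, 169]
3
[2, 6, 1, 169]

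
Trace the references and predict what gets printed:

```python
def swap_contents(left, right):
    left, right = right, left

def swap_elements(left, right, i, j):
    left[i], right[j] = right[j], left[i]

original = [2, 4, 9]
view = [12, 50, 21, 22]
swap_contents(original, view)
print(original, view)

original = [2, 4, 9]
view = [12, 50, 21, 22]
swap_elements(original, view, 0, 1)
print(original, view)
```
[2, 4, 9] [12, 50, 21, 22]
[50, 4, 9] [12, 2, 21, 22]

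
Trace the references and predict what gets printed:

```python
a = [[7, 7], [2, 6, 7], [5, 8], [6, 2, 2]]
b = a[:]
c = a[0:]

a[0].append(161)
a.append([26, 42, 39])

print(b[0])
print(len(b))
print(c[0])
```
[7, 7, 161]
4
[7, 7, 161]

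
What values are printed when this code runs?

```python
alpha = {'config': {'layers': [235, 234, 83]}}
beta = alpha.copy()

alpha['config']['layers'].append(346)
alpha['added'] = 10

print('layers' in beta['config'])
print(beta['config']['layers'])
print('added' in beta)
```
True
[235, 234, 83, 346]
False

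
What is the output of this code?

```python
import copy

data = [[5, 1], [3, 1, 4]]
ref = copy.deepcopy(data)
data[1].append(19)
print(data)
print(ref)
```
[[5, 1], [3, 1, 4, 19]]
[[5, 1], [3, 1, 4]]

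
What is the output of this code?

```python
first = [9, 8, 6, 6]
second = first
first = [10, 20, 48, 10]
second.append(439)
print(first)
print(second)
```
[10, 20, 48, 10]
[9, 8, 6, 6, 439]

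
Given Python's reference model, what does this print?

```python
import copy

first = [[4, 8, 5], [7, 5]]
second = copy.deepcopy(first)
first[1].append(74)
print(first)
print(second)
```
[[4, 8, 5], [7, 5, 74]]
[[4, 8, 5], [7, 5]]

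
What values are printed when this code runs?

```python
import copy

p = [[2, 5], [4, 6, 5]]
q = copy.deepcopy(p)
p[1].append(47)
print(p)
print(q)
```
[[2, 5], [4, 6, 5, 47]]
[[2, 5], [4, 6, 5]]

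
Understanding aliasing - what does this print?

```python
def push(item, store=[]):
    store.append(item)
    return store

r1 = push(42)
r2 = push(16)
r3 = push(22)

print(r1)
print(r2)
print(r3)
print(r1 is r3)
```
[42, 16, 22]
[42, 16, 22]
[42, 16, 22]
True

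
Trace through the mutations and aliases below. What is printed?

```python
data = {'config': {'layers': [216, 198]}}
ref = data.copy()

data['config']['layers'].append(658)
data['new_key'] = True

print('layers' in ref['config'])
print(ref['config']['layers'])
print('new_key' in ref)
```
True
[216, 198, 658]
False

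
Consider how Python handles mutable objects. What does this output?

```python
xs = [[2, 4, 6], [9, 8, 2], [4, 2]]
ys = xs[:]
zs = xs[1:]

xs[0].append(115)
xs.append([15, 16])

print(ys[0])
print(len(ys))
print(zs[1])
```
[2, 4, 6, 115]
3
[4, 2]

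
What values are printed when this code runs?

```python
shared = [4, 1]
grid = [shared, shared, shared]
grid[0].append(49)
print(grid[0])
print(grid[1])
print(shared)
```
[4, 1, 49]
[4, 1, 49]
[4, 1, 49]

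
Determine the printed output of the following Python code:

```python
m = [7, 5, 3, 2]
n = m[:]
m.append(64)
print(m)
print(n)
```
[7, 5, 3, 2, 64]
[7, 5, 3, 2]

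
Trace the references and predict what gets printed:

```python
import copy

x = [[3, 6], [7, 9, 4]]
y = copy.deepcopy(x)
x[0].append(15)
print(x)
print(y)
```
[[3, 6, 15], [7, 9, 4]]
[[3, 6], [7, 9, 4]]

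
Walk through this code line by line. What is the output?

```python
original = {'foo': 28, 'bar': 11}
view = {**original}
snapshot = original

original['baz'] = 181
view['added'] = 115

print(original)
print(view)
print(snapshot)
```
{'foo': 28, 'bar': 11, 'baz': 181}
{'foo': 28, 'bar': 11, 'added': 115}
{'foo': 28, 'bar': 11, 'baz': 181}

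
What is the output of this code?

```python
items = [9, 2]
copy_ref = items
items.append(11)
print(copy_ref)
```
[9, 2, 11]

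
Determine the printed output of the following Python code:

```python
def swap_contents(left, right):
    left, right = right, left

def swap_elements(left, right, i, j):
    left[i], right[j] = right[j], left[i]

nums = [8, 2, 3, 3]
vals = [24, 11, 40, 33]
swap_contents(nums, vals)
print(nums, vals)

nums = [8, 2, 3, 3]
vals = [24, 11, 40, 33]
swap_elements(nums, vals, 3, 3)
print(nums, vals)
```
[8, 2, 3, 3] [24, 11, 40, 33]
[8, 2, 3, 33] [24, 11, 40, 3]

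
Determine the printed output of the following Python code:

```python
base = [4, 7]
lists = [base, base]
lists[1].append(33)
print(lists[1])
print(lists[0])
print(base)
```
[4, 7, 33]
[4, 7, 33]
[4, 7, 33]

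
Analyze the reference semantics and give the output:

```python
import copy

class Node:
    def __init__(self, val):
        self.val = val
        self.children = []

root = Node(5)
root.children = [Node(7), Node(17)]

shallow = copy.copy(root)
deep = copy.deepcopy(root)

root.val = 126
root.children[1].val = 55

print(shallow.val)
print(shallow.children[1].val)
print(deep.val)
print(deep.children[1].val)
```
5
55
5
17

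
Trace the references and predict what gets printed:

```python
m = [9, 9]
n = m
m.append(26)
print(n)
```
[9, 9, 26]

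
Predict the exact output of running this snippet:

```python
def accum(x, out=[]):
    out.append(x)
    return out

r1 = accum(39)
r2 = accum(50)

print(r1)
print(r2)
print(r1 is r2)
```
[39, 50]
[39, 50]
True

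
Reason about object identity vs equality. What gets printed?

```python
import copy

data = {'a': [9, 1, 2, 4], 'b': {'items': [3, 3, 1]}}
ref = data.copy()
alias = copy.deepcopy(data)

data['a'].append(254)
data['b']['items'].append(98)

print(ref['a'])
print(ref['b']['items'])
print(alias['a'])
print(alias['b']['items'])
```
[9, 1, 2, 4, 254]
[3, 3, 1, 98]
[9, 1, 2, 4]
[3, 3, 1]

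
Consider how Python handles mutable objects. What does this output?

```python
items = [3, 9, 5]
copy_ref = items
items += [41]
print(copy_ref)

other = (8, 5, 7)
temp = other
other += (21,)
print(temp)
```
[3, 9, 5, 41]
(8, 5, 7)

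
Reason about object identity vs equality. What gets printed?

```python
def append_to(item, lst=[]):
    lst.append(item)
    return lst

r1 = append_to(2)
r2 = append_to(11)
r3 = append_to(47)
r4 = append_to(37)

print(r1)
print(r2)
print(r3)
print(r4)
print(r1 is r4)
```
[2, 11, 47, 37]
[2, 11, 47, 37]
[2, 11, 47, 37]
[2, 11, 47, 37]
True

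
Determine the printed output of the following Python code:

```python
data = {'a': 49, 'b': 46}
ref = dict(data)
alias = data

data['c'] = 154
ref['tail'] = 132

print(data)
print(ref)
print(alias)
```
{'a': 49, 'b': 46, 'c': 154}
{'a': 49, 'b': 46, 'tail': 132}
{'a': 49, 'b': 46, 'c': 154}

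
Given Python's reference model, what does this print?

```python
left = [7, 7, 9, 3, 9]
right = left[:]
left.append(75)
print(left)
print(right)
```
[7, 7, 9, 3, 9, 75]
[7, 7, 9, 3, 9]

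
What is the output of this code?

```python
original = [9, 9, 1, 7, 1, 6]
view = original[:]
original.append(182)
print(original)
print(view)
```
[9, 9, 1, 7, 1, 6, 182]
[9, 9, 1, 7, 1, 6]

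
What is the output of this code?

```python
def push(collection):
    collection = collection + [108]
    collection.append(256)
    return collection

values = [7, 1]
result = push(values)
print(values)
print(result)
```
[7, 1]
[7, 1, 108, 256]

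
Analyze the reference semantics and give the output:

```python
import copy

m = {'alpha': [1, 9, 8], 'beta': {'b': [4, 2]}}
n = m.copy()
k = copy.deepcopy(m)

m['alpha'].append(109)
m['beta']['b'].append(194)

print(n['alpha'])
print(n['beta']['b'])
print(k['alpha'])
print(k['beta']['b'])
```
[1, 9, 8, 109]
[4, 2, 194]
[1, 9, 8]
[4, 2]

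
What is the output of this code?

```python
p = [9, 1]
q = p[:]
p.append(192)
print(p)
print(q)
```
[9, 1, 192]
[9, 1]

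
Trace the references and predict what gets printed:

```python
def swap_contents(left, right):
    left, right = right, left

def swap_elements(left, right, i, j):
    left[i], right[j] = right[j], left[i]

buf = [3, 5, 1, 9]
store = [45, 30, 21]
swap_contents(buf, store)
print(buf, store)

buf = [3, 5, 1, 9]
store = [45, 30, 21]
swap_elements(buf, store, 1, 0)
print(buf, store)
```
[3, 5, 1, 9] [45, 30, 21]
[3, 45, 1, 9] [5, 30, 21]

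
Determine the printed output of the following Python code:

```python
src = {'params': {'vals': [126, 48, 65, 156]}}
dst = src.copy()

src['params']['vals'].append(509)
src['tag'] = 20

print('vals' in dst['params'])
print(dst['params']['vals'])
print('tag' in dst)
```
True
[126, 48, 65, 156, 509]
False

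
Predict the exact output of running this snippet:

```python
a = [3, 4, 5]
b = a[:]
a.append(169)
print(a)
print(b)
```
[3, 4, 5, 169]
[3, 4, 5]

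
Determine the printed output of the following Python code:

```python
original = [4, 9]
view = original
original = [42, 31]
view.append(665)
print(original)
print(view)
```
[42, 31]
[4, 9, 665]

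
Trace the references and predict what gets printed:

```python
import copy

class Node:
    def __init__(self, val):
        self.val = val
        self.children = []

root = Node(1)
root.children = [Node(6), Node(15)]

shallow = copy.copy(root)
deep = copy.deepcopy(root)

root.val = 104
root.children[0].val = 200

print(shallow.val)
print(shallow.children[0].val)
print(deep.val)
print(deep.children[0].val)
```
1
200
1
6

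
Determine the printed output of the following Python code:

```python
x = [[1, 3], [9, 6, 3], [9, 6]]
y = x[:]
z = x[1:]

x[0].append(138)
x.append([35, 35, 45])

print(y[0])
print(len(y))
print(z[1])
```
[1, 3, 138]
3
[9, 6]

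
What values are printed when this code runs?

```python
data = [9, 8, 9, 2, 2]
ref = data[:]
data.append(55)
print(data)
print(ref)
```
[9, 8, 9, 2, 2, 55]
[9, 8, 9, 2, 2]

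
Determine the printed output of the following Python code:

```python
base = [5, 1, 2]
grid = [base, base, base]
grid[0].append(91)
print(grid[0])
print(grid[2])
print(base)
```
[5, 1, 2, 91]
[5, 1, 2, 91]
[5, 1, 2, 91]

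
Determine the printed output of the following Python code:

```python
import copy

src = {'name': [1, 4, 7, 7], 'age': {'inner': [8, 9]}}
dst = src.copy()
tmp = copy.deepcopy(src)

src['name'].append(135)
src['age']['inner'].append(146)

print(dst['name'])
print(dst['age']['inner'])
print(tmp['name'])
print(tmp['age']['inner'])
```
[1, 4, 7, 7, 135]
[8, 9, 146]
[1, 4, 7, 7]
[8, 9]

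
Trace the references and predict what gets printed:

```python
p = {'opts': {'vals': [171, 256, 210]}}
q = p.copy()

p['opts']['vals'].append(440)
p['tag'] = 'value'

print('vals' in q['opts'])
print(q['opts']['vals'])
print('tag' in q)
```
True
[171, 256, 210, 440]
False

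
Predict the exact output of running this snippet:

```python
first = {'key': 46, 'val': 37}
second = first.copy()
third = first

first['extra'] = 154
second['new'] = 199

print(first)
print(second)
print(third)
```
{'key': 46, 'val': 37, 'extra': 154}
{'key': 46, 'val': 37, 'new': 199}
{'key': 46, 'val': 37, 'extra': 154}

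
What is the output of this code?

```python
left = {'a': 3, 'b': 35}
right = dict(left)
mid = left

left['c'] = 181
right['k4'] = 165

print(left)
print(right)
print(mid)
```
{'a': 3, 'b': 35, 'c': 181}
{'a': 3, 'b': 35, 'k4': 165}
{'a': 3, 'b': 35, 'c': 181}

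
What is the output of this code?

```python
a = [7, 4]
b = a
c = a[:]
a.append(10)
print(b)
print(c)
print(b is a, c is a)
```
[7, 4, 10]
[7, 4]
True False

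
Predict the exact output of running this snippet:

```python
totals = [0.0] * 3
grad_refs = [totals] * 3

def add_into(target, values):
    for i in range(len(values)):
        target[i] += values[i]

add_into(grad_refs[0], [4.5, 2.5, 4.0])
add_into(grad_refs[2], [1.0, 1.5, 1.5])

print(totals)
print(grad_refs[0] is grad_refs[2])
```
[5.5, 4.0, 5.5]
True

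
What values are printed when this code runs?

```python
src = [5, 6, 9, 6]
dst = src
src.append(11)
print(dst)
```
[5, 6, 9, 6, 11]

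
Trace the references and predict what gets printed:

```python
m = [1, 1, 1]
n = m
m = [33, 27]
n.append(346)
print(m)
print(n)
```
[33, 27]
[1, 1, 1, 346]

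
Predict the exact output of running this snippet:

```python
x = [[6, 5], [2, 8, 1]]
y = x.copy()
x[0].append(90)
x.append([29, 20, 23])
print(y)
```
[[6, 5, 90], [2, 8, 1]]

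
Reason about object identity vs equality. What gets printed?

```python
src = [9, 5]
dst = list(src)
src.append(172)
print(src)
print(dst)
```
[9, 5, 172]
[9, 5]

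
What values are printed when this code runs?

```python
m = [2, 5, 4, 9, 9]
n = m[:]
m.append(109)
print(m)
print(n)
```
[2, 5, 4, 9, 9, 109]
[2, 5, 4, 9, 9]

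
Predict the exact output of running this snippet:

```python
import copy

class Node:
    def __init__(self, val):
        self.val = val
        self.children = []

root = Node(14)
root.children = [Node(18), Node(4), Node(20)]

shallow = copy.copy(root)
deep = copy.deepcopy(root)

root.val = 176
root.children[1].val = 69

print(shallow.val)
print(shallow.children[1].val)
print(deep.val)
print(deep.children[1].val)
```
14
69
14
4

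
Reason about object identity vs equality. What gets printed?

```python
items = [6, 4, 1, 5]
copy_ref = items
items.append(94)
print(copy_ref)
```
[6, 4, 1, 5, 94]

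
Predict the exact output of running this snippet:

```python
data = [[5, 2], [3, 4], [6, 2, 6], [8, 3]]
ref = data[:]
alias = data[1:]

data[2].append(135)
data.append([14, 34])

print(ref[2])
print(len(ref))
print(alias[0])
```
[6, 2, 6, 135]
4
[3, 4]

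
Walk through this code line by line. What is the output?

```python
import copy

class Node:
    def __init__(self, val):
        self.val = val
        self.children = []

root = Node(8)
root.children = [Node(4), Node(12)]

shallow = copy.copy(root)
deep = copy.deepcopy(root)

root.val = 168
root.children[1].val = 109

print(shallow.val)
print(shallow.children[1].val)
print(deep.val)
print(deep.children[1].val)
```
8
109
8
12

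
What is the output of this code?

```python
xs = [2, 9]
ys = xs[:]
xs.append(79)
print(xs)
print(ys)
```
[2, 9, 79]
[2, 9]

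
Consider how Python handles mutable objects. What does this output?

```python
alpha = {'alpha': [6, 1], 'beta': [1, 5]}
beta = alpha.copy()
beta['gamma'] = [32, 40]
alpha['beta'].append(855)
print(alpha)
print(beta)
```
{'alpha': [6, 1], 'beta': [1, 5, 855]}
{'alpha': [6, 1], 'beta': [1, 5, 855], 'gamma': [32, 40]}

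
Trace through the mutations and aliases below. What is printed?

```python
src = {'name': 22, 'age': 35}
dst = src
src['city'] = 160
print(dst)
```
{'name': 22, 'age': 35, 'city': 160}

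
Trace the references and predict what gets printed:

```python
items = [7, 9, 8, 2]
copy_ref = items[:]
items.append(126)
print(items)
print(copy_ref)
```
[7, 9, 8, 2, 126]
[7, 9, 8, 2]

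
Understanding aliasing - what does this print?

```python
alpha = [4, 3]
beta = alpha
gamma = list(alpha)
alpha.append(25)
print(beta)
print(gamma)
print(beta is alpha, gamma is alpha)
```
[4, 3, 25]
[4, 3]
True False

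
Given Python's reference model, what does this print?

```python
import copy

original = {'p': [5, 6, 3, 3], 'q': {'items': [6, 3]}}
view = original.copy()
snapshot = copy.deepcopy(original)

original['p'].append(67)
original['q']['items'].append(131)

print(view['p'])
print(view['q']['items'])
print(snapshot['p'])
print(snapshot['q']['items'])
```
[5, 6, 3, 3, 67]
[6, 3, 131]
[5, 6, 3, 3]
[6, 3]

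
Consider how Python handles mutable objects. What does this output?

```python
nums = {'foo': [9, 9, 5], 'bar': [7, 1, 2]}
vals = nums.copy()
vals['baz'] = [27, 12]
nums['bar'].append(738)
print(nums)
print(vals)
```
{'foo': [9, 9, 5], 'bar': [7, 1, 2, 738]}
{'foo': [9, 9, 5], 'bar': [7, 1, 2, 738], 'baz': [27, 12]}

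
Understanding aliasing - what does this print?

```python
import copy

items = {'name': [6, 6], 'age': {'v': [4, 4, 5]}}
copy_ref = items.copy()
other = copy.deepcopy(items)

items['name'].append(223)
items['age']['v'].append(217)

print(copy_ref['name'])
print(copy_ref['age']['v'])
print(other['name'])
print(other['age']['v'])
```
[6, 6, 223]
[4, 4, 5, 217]
[6, 6]
[4, 4, 5]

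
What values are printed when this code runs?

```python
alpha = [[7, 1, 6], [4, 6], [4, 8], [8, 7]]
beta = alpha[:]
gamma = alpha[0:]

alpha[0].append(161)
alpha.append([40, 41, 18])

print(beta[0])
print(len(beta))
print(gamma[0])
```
[7, 1, 6, 161]
4
[7, 1, 6, 161]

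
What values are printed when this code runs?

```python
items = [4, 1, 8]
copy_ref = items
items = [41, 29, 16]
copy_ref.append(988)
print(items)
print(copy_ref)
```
[41, 29, 16]
[4, 1, 8, 988]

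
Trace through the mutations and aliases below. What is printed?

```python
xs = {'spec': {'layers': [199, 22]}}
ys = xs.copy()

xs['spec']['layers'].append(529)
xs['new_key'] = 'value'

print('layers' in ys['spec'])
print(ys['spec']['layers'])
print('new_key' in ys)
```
True
[199, 22, 529]
False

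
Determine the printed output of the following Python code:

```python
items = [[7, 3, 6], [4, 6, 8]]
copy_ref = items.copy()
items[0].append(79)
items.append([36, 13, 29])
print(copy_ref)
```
[[7, 3, 6, 79], [4, 6, 8]]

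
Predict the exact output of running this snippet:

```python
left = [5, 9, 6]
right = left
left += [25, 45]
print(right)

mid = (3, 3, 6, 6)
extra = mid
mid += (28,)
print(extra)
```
[5, 9, 6, 25, 45]
(3, 3, 6, 6)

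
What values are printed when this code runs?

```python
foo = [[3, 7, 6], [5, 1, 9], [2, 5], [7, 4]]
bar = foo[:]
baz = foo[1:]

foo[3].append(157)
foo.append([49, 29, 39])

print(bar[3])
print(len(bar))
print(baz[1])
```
[7, 4, 157]
4
[2, 5]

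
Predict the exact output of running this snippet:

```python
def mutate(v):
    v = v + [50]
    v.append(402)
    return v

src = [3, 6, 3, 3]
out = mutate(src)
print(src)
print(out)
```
[3, 6, 3, 3]
[3, 6, 3, 3, 50, 402]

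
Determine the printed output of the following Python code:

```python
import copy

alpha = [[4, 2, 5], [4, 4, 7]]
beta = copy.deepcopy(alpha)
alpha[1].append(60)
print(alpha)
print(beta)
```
[[4, 2, 5], [4, 4, 7, 60]]
[[4, 2, 5], [4, 4, 7]]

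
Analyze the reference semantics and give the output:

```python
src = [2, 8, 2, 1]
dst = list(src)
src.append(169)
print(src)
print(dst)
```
[2, 8, 2, 1, 169]
[2, 8, 2, 1]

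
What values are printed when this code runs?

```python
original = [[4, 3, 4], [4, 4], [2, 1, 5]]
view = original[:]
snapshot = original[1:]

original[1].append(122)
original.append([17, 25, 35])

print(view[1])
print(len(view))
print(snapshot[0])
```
[4, 4, 122]
3
[4, 4, 122]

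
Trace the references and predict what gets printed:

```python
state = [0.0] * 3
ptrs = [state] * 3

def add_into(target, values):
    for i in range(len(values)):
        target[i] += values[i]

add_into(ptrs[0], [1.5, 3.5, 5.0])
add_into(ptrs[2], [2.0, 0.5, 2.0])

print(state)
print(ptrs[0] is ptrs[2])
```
[3.5, 4.0, 7.0]
True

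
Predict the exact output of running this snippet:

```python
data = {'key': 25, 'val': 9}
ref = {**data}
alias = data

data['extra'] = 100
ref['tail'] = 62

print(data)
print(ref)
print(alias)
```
{'key': 25, 'val': 9, 'extra': 100}
{'key': 25, 'val': 9, 'tail': 62}
{'key': 25, 'val': 9, 'extra': 100}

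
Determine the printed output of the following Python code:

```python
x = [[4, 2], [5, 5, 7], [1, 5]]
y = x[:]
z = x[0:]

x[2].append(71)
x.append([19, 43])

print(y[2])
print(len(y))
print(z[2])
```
[1, 5, 71]
3
[1, 5, 71]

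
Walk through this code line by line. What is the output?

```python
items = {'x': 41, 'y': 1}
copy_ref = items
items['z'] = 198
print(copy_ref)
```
{'x': 41, 'y': 1, 'z': 198}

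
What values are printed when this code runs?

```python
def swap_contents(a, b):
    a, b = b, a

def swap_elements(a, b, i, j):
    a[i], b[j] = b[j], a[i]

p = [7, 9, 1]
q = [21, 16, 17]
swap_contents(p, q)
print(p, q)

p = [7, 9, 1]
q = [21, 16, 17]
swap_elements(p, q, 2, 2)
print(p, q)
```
[7, 9, 1] [21, 16, 17]
[7, 9, 17] [21, 16, 1]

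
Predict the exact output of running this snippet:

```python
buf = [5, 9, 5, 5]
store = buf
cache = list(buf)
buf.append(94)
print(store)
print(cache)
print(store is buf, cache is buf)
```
[5, 9, 5, 5, 94]
[5, 9, 5, 5]
True False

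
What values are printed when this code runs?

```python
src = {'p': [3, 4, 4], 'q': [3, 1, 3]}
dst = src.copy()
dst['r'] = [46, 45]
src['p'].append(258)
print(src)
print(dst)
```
{'p': [3, 4, 4, 258], 'q': [3, 1, 3]}
{'p': [3, 4, 4, 258], 'q': [3, 1, 3], 'r': [46, 45]}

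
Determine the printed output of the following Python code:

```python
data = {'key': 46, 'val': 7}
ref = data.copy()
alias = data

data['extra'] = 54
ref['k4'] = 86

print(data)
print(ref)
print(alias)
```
{'key': 46, 'val': 7, 'extra': 54}
{'key': 46, 'val': 7, 'k4': 86}
{'key': 46, 'val': 7, 'extra': 54}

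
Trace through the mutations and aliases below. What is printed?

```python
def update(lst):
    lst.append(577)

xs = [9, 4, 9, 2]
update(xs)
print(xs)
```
[9, 4, 9, 2, 577]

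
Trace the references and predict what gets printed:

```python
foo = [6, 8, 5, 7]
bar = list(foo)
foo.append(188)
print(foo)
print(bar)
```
[6, 8, 5, 7, 188]
[6, 8, 5, 7]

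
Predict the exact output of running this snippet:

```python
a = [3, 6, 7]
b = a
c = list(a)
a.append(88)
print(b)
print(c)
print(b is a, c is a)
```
[3, 6, 7, 88]
[3, 6, 7]
True False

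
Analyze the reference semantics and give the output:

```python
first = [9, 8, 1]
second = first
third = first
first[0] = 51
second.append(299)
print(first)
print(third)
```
[51, 8, 1, 299]
[51, 8, 1, 299]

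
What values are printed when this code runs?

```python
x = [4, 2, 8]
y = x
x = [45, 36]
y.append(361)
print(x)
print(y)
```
[45, 36]
[4, 2, 8, 361]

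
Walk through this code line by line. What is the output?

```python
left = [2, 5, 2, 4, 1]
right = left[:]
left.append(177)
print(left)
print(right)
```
[2, 5, 2, 4, 1, 177]
[2, 5, 2, 4, 1]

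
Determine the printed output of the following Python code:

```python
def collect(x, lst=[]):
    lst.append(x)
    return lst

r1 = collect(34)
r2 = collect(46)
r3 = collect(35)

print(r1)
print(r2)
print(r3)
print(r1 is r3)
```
[34, 46, 35]
[34, 46, 35]
[34, 46, 35]
True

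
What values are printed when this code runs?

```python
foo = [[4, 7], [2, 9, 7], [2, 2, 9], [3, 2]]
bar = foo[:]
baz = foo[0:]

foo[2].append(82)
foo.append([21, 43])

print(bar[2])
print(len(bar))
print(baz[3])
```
[2, 2, 9, 82]
4
[3, 2]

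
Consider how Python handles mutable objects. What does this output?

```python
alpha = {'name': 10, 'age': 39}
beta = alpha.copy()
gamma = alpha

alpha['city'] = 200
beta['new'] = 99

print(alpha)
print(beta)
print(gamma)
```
{'name': 10, 'age': 39, 'city': 200}
{'name': 10, 'age': 39, 'new': 99}
{'name': 10, 'age': 39, 'city': 200}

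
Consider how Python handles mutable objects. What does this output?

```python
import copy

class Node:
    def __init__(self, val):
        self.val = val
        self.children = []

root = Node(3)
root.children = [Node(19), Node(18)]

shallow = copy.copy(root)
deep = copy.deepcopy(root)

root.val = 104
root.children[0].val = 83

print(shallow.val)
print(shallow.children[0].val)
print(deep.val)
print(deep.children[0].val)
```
3
83
3
19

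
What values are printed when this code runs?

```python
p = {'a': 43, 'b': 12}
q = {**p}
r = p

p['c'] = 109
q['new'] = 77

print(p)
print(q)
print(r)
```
{'a': 43, 'b': 12, 'c': 109}
{'a': 43, 'b': 12, 'new': 77}
{'a': 43, 'b': 12, 'c': 109}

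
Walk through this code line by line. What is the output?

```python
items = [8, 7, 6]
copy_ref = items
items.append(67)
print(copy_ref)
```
[8, 7, 6, 67]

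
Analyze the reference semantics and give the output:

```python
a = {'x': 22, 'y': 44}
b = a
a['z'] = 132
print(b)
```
{'x': 22, 'y': 44, 'z': 132}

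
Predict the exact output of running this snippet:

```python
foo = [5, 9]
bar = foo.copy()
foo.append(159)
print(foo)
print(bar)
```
[5, 9, 159]
[5, 9]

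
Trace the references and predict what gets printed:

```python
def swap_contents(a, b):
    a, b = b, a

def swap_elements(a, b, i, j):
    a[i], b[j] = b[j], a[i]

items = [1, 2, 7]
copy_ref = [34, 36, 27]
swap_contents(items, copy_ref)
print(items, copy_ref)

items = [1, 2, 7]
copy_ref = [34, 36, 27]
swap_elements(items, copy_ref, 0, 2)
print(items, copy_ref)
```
[1, 2, 7] [34, 36, 27]
[27, 2, 7] [34, 36, 1]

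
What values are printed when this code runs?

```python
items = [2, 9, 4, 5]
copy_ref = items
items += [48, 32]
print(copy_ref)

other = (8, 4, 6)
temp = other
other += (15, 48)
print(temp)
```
[2, 9, 4, 5, 48, 32]
(8, 4, 6)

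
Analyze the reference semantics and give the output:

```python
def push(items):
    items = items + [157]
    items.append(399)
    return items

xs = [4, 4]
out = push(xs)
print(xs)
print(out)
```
[4, 4]
[4, 4, 157, 399]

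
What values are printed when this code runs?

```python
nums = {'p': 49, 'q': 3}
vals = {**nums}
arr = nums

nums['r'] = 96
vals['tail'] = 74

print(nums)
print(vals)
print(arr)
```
{'p': 49, 'q': 3, 'r': 96}
{'p': 49, 'q': 3, 'tail': 74}
{'p': 49, 'q': 3, 'r': 96}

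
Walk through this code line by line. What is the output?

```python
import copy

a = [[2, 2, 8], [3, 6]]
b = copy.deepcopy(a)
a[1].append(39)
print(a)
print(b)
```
[[2, 2, 8], [3, 6, 39]]
[[2, 2, 8], [3, 6]]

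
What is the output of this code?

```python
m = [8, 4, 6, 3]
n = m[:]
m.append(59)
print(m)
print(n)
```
[8, 4, 6, 3, 59]
[8, 4, 6, 3]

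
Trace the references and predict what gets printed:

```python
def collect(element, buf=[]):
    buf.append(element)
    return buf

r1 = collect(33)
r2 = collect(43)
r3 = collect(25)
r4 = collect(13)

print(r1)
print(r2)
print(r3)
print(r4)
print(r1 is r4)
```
[33, 43, 25, 13]
[33, 43, 25, 13]
[33, 43, 25, 13]
[33, 43, 25, 13]
True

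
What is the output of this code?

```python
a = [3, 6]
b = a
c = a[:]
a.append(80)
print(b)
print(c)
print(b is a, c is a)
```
[3, 6, 80]
[3, 6]
True False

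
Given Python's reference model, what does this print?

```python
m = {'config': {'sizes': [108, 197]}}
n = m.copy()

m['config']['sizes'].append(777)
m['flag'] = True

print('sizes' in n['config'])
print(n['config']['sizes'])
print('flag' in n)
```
True
[108, 197, 777]
False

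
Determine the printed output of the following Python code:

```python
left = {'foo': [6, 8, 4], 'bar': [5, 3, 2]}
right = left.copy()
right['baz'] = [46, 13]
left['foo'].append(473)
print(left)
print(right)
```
{'foo': [6, 8, 4, 473], 'bar': [5, 3, 2]}
{'foo': [6, 8, 4, 473], 'bar': [5, 3, 2], 'baz': [46, 13]}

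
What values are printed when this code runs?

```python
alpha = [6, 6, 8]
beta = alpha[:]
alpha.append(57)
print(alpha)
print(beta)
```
[6, 6, 8, 57]
[6, 6, 8]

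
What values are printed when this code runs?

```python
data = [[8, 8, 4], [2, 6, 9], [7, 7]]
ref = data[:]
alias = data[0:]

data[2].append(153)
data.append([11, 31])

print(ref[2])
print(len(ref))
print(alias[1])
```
[7, 7, 153]
3
[2, 6, 9]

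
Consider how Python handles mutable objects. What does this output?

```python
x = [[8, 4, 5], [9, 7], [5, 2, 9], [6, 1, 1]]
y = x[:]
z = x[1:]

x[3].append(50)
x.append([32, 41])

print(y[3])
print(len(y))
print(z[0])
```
[6, 1, 1, 50]
4
[9, 7]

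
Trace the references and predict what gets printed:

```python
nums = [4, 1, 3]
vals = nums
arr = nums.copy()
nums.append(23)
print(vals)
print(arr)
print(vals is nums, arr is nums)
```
[4, 1, 3, 23]
[4, 1, 3]
True False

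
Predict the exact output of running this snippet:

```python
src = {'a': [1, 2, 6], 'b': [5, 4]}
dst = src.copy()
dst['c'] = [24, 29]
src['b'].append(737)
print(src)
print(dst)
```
{'a': [1, 2, 6], 'b': [5, 4, 737]}
{'a': [1, 2, 6], 'b': [5, 4, 737], 'c': [24, 29]}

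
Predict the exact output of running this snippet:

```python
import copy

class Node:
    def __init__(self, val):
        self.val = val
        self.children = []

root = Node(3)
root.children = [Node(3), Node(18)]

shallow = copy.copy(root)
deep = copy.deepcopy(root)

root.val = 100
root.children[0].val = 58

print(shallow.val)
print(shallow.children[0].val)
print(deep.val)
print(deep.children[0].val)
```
3
58
3
3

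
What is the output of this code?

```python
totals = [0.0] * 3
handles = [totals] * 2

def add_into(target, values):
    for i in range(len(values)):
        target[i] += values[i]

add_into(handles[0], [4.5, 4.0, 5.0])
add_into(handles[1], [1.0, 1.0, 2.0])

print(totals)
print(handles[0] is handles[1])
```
[5.5, 5.0, 7.0]
True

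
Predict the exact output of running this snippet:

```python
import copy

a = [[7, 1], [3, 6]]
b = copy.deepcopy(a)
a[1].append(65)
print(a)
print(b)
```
[[7, 1], [3, 6, 65]]
[[7, 1], [3, 6]]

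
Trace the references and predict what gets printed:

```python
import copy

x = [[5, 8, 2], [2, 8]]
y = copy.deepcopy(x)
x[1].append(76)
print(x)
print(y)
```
[[5, 8, 2], [2, 8, 76]]
[[5, 8, 2], [2, 8]]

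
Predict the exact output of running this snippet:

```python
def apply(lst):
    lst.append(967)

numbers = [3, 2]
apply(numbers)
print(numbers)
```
[3, 2, 967]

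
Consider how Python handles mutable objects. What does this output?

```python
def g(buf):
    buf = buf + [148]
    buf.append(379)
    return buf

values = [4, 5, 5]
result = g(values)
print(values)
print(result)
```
[4, 5, 5]
[4, 5, 5, 148, 379]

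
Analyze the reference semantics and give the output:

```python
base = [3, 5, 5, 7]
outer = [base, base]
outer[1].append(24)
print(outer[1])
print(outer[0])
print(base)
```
[3, 5, 5, 7, 24]
[3, 5, 5, 7, 24]
[3, 5, 5, 7, 24]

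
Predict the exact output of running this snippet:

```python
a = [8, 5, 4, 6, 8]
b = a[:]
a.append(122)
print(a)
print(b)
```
[8, 5, 4, 6, 8, 122]
[8, 5, 4, 6, 8]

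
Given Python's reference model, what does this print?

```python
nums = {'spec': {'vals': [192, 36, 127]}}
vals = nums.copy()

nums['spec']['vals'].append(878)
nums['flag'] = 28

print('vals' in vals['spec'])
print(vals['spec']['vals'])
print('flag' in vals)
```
True
[192, 36, 127, 878]
False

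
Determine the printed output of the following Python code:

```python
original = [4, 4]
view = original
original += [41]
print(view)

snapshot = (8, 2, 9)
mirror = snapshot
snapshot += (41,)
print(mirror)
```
[4, 4, 41]
(8, 2, 9)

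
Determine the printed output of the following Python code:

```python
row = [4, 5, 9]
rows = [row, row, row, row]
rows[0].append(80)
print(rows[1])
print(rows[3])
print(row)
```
[4, 5, 9, 80]
[4, 5, 9, 80]
[4, 5, 9, 80]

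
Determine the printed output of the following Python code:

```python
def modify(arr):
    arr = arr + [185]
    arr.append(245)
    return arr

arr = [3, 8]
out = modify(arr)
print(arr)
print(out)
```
[3, 8]
[3, 8, 185, 245]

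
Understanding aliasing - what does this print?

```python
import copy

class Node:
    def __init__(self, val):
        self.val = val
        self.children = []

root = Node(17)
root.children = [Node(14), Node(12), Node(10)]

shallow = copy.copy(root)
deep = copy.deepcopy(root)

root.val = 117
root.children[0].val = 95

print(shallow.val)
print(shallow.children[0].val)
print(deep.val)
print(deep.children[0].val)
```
17
95
17
14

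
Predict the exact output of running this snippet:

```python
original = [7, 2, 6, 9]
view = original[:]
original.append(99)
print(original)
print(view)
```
[7, 2, 6, 9, 99]
[7, 2, 6, 9]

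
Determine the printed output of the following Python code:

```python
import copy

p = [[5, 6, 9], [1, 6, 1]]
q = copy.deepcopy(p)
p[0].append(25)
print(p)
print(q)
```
[[5, 6, 9, 25], [1, 6, 1]]
[[5, 6, 9], [1, 6, 1]]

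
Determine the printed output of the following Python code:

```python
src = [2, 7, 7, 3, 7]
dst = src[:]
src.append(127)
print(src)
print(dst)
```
[2, 7, 7, 3, 7, 127]
[2, 7, 7, 3, 7]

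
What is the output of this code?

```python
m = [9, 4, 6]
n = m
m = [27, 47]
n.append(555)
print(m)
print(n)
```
[27, 47]
[9, 4, 6, 555]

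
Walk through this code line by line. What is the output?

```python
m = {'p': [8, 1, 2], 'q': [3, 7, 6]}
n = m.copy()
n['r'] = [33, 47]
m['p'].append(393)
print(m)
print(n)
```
{'p': [8, 1, 2, 393], 'q': [3, 7, 6]}
{'p': [8, 1, 2, 393], 'q': [3, 7, 6], 'r': [33, 47]}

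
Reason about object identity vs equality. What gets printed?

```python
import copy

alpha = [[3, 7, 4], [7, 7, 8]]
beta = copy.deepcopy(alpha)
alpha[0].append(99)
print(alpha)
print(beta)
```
[[3, 7, 4, 99], [7, 7, 8]]
[[3, 7, 4], [7, 7, 8]]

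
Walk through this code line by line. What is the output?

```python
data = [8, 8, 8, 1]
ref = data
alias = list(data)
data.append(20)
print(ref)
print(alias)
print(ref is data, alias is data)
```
[8, 8, 8, 1, 20]
[8, 8, 8, 1]
True False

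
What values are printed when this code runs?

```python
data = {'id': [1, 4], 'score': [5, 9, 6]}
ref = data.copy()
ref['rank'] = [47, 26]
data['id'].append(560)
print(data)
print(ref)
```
{'id': [1, 4, 560], 'score': [5, 9, 6]}
{'id': [1, 4, 560], 'score': [5, 9, 6], 'rank': [47, 26]}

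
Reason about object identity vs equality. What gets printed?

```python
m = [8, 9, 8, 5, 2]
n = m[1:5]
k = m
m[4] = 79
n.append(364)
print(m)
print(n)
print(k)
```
[8, 9, 8, 5, 79]
[9, 8, 5, 2, 364]
[8, 9, 8, 5, 79]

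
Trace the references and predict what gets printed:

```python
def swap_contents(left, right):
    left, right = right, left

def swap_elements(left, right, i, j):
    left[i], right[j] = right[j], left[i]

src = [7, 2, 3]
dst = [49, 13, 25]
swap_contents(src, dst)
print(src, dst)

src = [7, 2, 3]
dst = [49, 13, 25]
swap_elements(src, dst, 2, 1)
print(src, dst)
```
[7, 2, 3] [49, 13, 25]
[7, 2, 13] [49, 3, 25]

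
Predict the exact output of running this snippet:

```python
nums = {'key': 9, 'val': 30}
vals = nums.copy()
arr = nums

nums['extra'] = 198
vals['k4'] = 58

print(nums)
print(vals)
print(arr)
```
{'key': 9, 'val': 30, 'extra': 198}
{'key': 9, 'val': 30, 'k4': 58}
{'key': 9, 'val': 30, 'extra': 198}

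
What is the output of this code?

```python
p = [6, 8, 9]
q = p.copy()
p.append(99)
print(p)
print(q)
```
[6, 8, 9, 99]
[6, 8, 9]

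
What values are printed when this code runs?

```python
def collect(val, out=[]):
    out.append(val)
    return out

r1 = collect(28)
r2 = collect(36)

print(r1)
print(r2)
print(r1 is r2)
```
[28, 36]
[28, 36]
True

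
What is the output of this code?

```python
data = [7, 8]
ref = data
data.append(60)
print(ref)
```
[7, 8, 60]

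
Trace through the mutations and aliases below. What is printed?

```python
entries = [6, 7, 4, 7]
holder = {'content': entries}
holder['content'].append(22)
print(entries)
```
[6, 7, 4, 7, 22]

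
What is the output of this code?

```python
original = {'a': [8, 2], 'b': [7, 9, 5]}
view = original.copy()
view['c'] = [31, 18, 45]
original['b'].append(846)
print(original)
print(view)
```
{'a': [8, 2], 'b': [7, 9, 5, 846]}
{'a': [8, 2], 'b': [7, 9, 5, 846], 'c': [31, 18, 45]}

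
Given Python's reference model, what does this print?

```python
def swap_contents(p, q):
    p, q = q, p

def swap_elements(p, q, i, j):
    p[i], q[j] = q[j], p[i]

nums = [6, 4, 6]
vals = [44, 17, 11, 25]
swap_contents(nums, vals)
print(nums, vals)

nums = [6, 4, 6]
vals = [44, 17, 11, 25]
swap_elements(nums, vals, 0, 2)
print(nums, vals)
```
[6, 4, 6] [44, 17, 11, 25]
[11, 4, 6] [44, 17, 6, 25]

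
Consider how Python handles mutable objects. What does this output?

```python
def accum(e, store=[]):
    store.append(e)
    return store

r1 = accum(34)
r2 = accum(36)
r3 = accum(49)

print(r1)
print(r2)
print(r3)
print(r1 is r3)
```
[34, 36, 49]
[34, 36, 49]
[34, 36, 49]
True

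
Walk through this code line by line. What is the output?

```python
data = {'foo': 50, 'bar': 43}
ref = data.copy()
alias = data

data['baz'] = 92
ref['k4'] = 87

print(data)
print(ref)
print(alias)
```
{'foo': 50, 'bar': 43, 'baz': 92}
{'foo': 50, 'bar': 43, 'k4': 87}
{'foo': 50, 'bar': 43, 'baz': 92}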